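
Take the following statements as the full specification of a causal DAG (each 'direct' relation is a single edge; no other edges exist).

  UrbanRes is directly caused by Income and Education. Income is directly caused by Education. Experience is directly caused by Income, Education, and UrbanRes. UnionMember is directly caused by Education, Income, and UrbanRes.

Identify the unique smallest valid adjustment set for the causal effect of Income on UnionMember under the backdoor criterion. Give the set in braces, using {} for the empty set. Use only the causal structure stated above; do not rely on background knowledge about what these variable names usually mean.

{Education}

Variables eligible for adjustment (non-descendants of Income, excluding Income and UnionMember): {Education}.
Backdoor paths from Income to UnionMember:
  P1: Income <- Education -> UrbanRes -> UnionMember
  P2: Income <- Education -> Experience <- UrbanRes -> UnionMember
  P3: Income <- Education -> UnionMember
The empty set is not sufficient: P1 (Income <- Education -> UrbanRes -> UnionMember) has no collider blocking it and no conditioned non-collider, so it is open.
Try {Education}:
  P1: blocked at fork node Education ∈ conditioning set.
  P2: blocked at fork node Education ∈ conditioning set.
  P3: blocked at fork node Education ∈ conditioning set.
{Education} contains no descendant of Income and blocks every backdoor path.
{Education} is the unique smallest valid adjustment set.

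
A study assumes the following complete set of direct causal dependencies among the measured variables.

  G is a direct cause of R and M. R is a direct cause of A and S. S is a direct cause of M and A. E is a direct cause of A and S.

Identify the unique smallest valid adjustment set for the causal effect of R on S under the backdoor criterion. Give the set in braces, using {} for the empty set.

Variables eligible for adjustment (non-descendants of R, excluding R and S): {E, G}.
Backdoor paths from R to S:
  P1: R <- G -> M <- S
Each backdoor path contains an unconditioned collider, so every path is already blocked with the empty conditioning set:
  P1: blocked at collider M (neither it nor any descendant is in the conditioning set).
The empty set is therefore the unique smallest valid set.

{}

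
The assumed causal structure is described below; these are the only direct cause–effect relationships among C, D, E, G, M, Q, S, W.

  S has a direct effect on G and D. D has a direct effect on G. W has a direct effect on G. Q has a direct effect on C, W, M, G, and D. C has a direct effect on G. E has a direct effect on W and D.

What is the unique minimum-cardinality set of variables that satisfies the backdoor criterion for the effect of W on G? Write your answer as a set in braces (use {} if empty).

Variables eligible for adjustment (non-descendants of W, excluding W and G): {C, D, E, M, Q, S}.
Backdoor paths from W to G:
  P1: W <- Q -> C -> G
  P2: W <- Q -> D <- S -> G
  P3: W <- Q -> D -> G
  P4: W <- Q -> G
  P5: W <- E -> D <- S -> G
  P6: W <- E -> D <- Q -> C -> G
  P7: W <- E -> D <- Q -> G
  P8: W <- E -> D -> G
The empty set is not sufficient: P1 (W <- Q -> C -> G) has no collider blocking it and no conditioned non-collider, so it is open.
Try {E, Q}:
  P1: blocked at fork node Q ∈ conditioning set.
  P2: blocked at fork node Q ∈ conditioning set.
  P3: blocked at fork node Q ∈ conditioning set.
  P4: blocked at fork node Q ∈ conditioning set.
  P5: blocked at fork node E ∈ conditioning set.
  P6: blocked at fork node E ∈ conditioning set.
  P7: blocked at fork node E ∈ conditioning set.
  P8: blocked at fork node E ∈ conditioning set.
{E, Q} contains no descendant of W and blocks every backdoor path.
Every element of {E, Q} is needed (dropping E leaves P8 open; dropping Q leaves P1 open), so no proper subset is valid.
Among all size-2 subsets of the eligible variables, only {E, Q} blocks every backdoor path, so it is the unique smallest valid adjustment set.

{E, Q}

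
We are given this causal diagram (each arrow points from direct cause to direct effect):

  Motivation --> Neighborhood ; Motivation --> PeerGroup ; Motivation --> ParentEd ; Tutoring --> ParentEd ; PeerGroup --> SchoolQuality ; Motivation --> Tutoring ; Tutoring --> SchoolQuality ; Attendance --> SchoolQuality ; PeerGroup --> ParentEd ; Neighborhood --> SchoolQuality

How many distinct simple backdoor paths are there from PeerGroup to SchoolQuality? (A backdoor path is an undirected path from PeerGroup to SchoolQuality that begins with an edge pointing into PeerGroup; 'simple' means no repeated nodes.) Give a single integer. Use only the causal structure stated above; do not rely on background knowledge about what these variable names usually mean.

A backdoor path from PeerGroup to SchoolQuality is any simple undirected path whose first edge points into PeerGroup (i.e. leaves PeerGroup via a parent).
Parents of PeerGroup: {Motivation}.
Enumerating:
  P1: PeerGroup <- Motivation -> Tutoring -> SchoolQuality
  P2: PeerGroup <- Motivation -> Neighborhood -> SchoolQuality
  P3: PeerGroup <- Motivation -> ParentEd <- Tutoring -> SchoolQuality
That exhausts the simple backdoor paths. Count: 3.

3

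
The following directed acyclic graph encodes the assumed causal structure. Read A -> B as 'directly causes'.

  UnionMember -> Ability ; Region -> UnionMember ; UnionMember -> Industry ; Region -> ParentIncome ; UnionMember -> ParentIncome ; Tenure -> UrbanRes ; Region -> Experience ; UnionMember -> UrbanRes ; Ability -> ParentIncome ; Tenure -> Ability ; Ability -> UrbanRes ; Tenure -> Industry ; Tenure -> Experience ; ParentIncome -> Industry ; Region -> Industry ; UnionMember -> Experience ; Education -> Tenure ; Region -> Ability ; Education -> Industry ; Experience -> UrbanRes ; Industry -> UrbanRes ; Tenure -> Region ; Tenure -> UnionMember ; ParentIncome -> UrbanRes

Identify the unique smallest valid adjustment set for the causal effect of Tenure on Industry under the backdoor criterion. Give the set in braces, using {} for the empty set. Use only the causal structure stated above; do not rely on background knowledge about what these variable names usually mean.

{Education}

Variables eligible for adjustment (non-descendants of Tenure, excluding Tenure and Industry): {Education}.
Backdoor paths from Tenure to Industry:
  P1: Tenure <- Education -> Industry
The empty set is not sufficient: P1 (Tenure <- Education -> Industry) has no collider blocking it and no conditioned non-collider, so it is open.
Try {Education}:
  P1: blocked at fork node Education ∈ conditioning set.
{Education} contains no descendant of Tenure and blocks every backdoor path.
{Education} is the unique smallest valid adjustment set.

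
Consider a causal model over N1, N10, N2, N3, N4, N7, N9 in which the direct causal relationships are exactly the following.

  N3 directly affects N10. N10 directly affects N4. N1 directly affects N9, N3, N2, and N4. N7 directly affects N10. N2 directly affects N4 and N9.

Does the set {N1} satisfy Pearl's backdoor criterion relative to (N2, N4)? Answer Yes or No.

Yes

Backdoor paths from N2 to N4 (paths whose first edge points into N2):
  P1: N2 <- N1 -> N3 -> N10 -> N4
  P2: N2 <- N1 -> N4
Condition 1 (no descendant of N2 in the set): holds — descendants of N2 are {N4, N9}; none are in {N1}.
Condition 2 (every backdoor path blocked by {N1}):
  P1: blocked at fork node N1 ∈ conditioning set.
  P2: blocked at fork node N1 ∈ conditioning set.
{N1} satisfies the backdoor criterion.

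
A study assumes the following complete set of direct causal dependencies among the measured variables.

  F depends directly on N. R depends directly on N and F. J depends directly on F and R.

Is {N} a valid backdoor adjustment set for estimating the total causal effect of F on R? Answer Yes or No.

Backdoor paths from F to R (paths whose first edge points into F):
  P1: F <- N -> R
Condition 1 (no descendant of F in the set): holds — descendants of F are {J, R}; none are in {N}.
Condition 2 (every backdoor path blocked by {N}):
  P1: blocked at fork node N ∈ conditioning set.
{N} satisfies the backdoor criterion.

Yes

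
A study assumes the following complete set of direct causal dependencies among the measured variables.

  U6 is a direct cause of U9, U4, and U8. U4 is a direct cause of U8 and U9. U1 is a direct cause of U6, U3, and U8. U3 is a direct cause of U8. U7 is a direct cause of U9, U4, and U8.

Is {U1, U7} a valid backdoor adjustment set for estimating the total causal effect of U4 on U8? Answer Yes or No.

No

Backdoor paths from U4 to U8 (paths whose first edge points into U4):
  P1: U4 <- U7 -> U9 <- U6 <- U1 -> U3 -> U8
  P2: U4 <- U7 -> U9 <- U6 <- U1 -> U8
  P3: U4 <- U7 -> U9 <- U6 -> U8
  P4: U4 <- U7 -> U8
  P5: U4 <- U6 <- U1 -> U3 -> U8
  P6: U4 <- U6 <- U1 -> U8
  P7: U4 <- U6 -> U9 <- U7 -> U8
  P8: U4 <- U6 -> U8
Condition 1 (no descendant of U4 in the set): holds — descendants of U4 are {U8, U9}; none are in {U1, U7}.
Condition 2 (every backdoor path blocked by {U1, U7}):
  P1: blocked at fork node U7 ∈ conditioning set.
  P2: blocked at fork node U7 ∈ conditioning set.
  P3: blocked at fork node U7 ∈ conditioning set.
  P4: blocked at fork node U7 ∈ conditioning set.
  P5: blocked at fork node U1 ∈ conditioning set.
  P6: blocked at fork node U1 ∈ conditioning set.
  P7: blocked at collider U9 (neither it nor any descendant is in the conditioning set).
  P8: open — no interior node is in the conditioning set.
{U1, U7} does not satisfy the backdoor criterion.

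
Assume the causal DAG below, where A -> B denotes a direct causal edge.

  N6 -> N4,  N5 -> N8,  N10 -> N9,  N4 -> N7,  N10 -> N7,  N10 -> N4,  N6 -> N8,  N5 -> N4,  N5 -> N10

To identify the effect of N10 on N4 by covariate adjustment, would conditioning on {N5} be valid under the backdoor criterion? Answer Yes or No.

Backdoor paths from N10 to N4 (paths whose first edge points into N10):
  P1: N10 <- N5 -> N8 <- N6 -> N4
  P2: N10 <- N5 -> N4
Condition 1 (no descendant of N10 in the set): holds — descendants of N10 are {N4, N7, N9}; none are in {N5}.
Condition 2 (every backdoor path blocked by {N5}):
  P1: blocked at fork node N5 ∈ conditioning set.
  P2: blocked at fork node N5 ∈ conditioning set.
{N5} satisfies the backdoor criterion.

Yes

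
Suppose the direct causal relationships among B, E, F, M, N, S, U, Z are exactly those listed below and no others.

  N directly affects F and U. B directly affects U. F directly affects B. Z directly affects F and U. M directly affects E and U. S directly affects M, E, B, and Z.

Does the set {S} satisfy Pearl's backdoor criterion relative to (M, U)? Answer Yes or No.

Backdoor paths from M to U (paths whose first edge points into M):
  P1: M <- S -> Z -> F <- N -> U
  P2: M <- S -> Z -> F -> B -> U
  P3: M <- S -> Z -> U
  P4: M <- S -> B <- F <- Z -> U
  P5: M <- S -> B <- F <- N -> U
  P6: M <- S -> B -> U
Condition 1 (no descendant of M in the set): holds — descendants of M are {E, U}; none are in {S}.
Condition 2 (every backdoor path blocked by {S}):
  P1: blocked at fork node S ∈ conditioning set.
  P2: blocked at fork node S ∈ conditioning set.
  P3: blocked at fork node S ∈ conditioning set.
  P4: blocked at fork node S ∈ conditioning set.
  P5: blocked at fork node S ∈ conditioning set.
  P6: blocked at fork node S ∈ conditioning set.
{S} satisfies the backdoor criterion.

Yes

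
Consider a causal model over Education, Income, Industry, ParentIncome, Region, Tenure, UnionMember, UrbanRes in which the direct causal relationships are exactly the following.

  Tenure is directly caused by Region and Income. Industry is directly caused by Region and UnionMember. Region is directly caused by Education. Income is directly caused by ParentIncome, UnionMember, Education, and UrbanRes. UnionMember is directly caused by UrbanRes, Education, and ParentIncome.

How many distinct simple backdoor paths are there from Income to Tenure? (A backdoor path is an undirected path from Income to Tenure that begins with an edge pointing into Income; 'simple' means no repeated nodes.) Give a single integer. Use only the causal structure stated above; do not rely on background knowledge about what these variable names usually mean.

8

A backdoor path from Income to Tenure is any simple undirected path whose first edge points into Income (i.e. leaves Income via a parent).
Parents of Income: {Education, ParentIncome, UnionMember, UrbanRes}.
Enumerating:
  P1: Income <- UrbanRes -> UnionMember <- Education -> Region -> Tenure
  P2: Income <- UrbanRes -> UnionMember -> Industry <- Region -> Tenure
  P3: Income <- Education -> Region -> Tenure
  P4: Income <- Education -> UnionMember -> Industry <- Region -> Tenure
  P5: Income <- ParentIncome -> UnionMember <- Education -> Region -> Tenure
  P6: Income <- ParentIncome -> UnionMember -> Industry <- Region -> Tenure
  P7: Income <- UnionMember <- Education -> Region -> Tenure
  P8: Income <- UnionMember -> Industry <- Region -> Tenure
That exhausts the simple backdoor paths. Count: 8.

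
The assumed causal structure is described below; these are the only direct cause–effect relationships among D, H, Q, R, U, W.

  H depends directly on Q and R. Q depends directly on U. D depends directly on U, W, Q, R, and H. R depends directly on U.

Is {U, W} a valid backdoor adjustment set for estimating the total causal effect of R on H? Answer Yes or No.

Backdoor paths from R to H (paths whose first edge points into R):
  P1: R <- U -> Q -> H
  P2: R <- U -> Q -> D <- H
  P3: R <- U -> D <- Q -> H
  P4: R <- U -> D <- H
Condition 1 (no descendant of R in the set): holds — descendants of R are {D, H}; none are in {U, W}.
Condition 2 (every backdoor path blocked by {U, W}):
  P1: blocked at fork node U ∈ conditioning set.
  P2: blocked at fork node U ∈ conditioning set.
  P3: blocked at fork node U ∈ conditioning set.
  P4: blocked at fork node U ∈ conditioning set.
{U, W} satisfies the backdoor criterion.

Yes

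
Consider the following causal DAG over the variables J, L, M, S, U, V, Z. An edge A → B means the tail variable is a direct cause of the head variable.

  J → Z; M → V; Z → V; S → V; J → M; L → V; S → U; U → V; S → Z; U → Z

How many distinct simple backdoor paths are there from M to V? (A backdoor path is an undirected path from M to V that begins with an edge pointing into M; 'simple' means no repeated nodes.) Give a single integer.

5

A backdoor path from M to V is any simple undirected path whose first edge points into M (i.e. leaves M via a parent).
Parents of M: {J}.
Enumerating:
  P1: M <- J -> Z <- S -> U -> V
  P2: M <- J -> Z <- S -> V
  P3: M <- J -> Z <- U <- S -> V
  P4: M <- J -> Z <- U -> V
  P5: M <- J -> Z -> V
That exhausts the simple backdoor paths. Count: 5.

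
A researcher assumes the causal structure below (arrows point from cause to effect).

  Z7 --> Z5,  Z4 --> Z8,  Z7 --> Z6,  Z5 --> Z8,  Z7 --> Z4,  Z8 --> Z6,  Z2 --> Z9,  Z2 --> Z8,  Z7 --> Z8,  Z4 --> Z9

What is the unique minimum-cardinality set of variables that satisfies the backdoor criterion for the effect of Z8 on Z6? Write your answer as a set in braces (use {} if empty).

Variables eligible for adjustment (non-descendants of Z8, excluding Z8 and Z6): {Z2, Z4, Z5, Z7, Z9}.
Backdoor paths from Z8 to Z6:
  P1: Z8 <- Z7 -> Z6
  P2: Z8 <- Z5 <- Z7 -> Z6
  P3: Z8 <- Z2 -> Z9 <- Z4 <- Z7 -> Z6
  P4: Z8 <- Z4 <- Z7 -> Z6
The empty set is not sufficient: P1 (Z8 <- Z7 -> Z6) has no collider blocking it and no conditioned non-collider, so it is open.
Try {Z7}:
  P1: blocked at fork node Z7 ∈ conditioning set.
  P2: blocked at fork node Z7 ∈ conditioning set.
  P3: blocked at collider Z9 (neither it nor any descendant is in the conditioning set).
  P4: blocked at fork node Z7 ∈ conditioning set.
{Z7} contains no descendant of Z8 and blocks every backdoor path.
No other singleton works — e.g. {Z5} leaves P1 open — so {Z7} is the unique smallest valid adjustment set.

{Z7}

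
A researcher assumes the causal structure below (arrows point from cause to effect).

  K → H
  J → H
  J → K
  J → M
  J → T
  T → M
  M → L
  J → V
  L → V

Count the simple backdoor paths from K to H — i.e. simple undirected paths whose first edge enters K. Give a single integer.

A backdoor path from K to H is any simple undirected path whose first edge points into K (i.e. leaves K via a parent).
Parents of K: {J}.
Enumerating:
  P1: K <- J -> H
That exhausts the simple backdoor paths. Count: 1.

1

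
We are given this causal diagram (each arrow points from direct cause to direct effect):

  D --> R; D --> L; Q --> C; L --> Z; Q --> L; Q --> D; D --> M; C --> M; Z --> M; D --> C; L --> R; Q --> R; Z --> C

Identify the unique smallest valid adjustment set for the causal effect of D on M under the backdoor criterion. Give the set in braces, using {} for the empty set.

Variables eligible for adjustment (non-descendants of D, excluding D and M): {Q}.
Backdoor paths from D to M:
  P1: D <- Q -> L -> Z -> C -> M
  P2: D <- Q -> L -> Z -> M
  P3: D <- Q -> R <- L -> Z -> C -> M
  P4: D <- Q -> R <- L -> Z -> M
  P5: D <- Q -> C <- Z -> M
  P6: D <- Q -> C -> M
The empty set is not sufficient: P1 (D <- Q -> L -> Z -> C -> M) has no collider blocking it and no conditioned non-collider, so it is open.
Try {Q}:
  P1: blocked at fork node Q ∈ conditioning set.
  P2: blocked at fork node Q ∈ conditioning set.
  P3: blocked at fork node Q ∈ conditioning set.
  P4: blocked at fork node Q ∈ conditioning set.
  P5: blocked at fork node Q ∈ conditioning set.
  P6: blocked at fork node Q ∈ conditioning set.
{Q} contains no descendant of D and blocks every backdoor path.
{Q} is the unique smallest valid adjustment set.

{Q}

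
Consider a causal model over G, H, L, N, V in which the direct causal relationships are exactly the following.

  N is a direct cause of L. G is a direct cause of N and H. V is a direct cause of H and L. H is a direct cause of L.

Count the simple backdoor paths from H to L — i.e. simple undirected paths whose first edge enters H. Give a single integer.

A backdoor path from H to L is any simple undirected path whose first edge points into H (i.e. leaves H via a parent).
Parents of H: {G, V}.
Enumerating:
  P1: H <- G -> N -> L
  P2: H <- V -> L
That exhausts the simple backdoor paths. Count: 2.

2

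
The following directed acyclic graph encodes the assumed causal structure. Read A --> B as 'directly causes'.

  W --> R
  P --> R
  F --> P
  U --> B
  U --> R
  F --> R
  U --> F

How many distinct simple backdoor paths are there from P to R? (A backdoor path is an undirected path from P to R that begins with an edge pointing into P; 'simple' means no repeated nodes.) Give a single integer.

A backdoor path from P to R is any simple undirected path whose first edge points into P (i.e. leaves P via a parent).
Parents of P: {F}.
Enumerating:
  P1: P <- F <- U -> R
  P2: P <- F -> R
That exhausts the simple backdoor paths. Count: 2.

2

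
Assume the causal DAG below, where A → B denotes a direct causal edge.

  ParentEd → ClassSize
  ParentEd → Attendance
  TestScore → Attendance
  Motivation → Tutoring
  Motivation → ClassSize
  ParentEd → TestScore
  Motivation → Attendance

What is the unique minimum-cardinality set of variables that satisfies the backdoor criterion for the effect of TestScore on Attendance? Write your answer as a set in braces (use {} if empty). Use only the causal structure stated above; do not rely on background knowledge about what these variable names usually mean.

Variables eligible for adjustment (non-descendants of TestScore, excluding TestScore and Attendance): {ClassSize, Motivation, ParentEd, Tutoring}.
Backdoor paths from TestScore to Attendance:
  P1: TestScore <- ParentEd -> ClassSize <- Motivation -> Attendance
  P2: TestScore <- ParentEd -> Attendance
The empty set is not sufficient: P2 (TestScore <- ParentEd -> Attendance) has no collider blocking it and no conditioned non-collider, so it is open.
Try {ParentEd}:
  P1: blocked at fork node ParentEd ∈ conditioning set.
  P2: blocked at fork node ParentEd ∈ conditioning set.
{ParentEd} contains no descendant of TestScore and blocks every backdoor path.
No other singleton works — e.g. {Motivation} leaves P2 open — so {ParentEd} is the unique smallest valid adjustment set.

{ParentEd}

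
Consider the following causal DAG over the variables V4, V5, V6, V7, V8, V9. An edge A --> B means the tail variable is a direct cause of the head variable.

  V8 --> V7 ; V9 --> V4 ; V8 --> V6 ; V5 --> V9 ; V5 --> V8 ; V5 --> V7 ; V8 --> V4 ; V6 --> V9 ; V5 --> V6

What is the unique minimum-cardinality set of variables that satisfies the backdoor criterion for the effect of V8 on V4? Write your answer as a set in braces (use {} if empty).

{V5}

Variables eligible for adjustment (non-descendants of V8, excluding V8 and V4): {V5}.
Backdoor paths from V8 to V4:
  P1: V8 <- V5 -> V6 -> V9 -> V4
  P2: V8 <- V5 -> V9 -> V4
The empty set is not sufficient: P1 (V8 <- V5 -> V6 -> V9 -> V4) has no collider blocking it and no conditioned non-collider, so it is open.
Try {V5}:
  P1: blocked at fork node V5 ∈ conditioning set.
  P2: blocked at fork node V5 ∈ conditioning set.
{V5} contains no descendant of V8 and blocks every backdoor path.
{V5} is the unique smallest valid adjustment set.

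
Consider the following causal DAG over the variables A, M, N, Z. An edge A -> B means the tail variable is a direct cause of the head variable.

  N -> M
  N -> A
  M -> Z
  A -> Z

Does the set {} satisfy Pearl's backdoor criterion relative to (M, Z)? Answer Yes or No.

No

Backdoor paths from M to Z (paths whose first edge points into M):
  P1: M <- N -> A -> Z
Condition 1 (no descendant of M in the set): holds — descendants of M are {Z}; none are in {}.
Condition 2 (every backdoor path blocked by {}):
  P1: open — no interior node is in the conditioning set.
{} does not satisfy the backdoor criterion.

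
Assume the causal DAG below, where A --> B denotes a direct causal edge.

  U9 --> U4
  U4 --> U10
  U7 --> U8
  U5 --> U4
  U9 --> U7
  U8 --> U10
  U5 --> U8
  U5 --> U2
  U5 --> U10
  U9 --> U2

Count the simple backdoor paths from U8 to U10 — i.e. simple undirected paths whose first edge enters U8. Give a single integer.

7

A backdoor path from U8 to U10 is any simple undirected path whose first edge points into U8 (i.e. leaves U8 via a parent).
Parents of U8: {U5, U7}.
Enumerating:
  P1: U8 <- U7 <- U9 -> U4 <- U5 -> U10
  P2: U8 <- U7 <- U9 -> U4 -> U10
  P3: U8 <- U7 <- U9 -> U2 <- U5 -> U4 -> U10
  P4: U8 <- U7 <- U9 -> U2 <- U5 -> U10
  P5: U8 <- U5 -> U4 -> U10
  P6: U8 <- U5 -> U10
  P7: U8 <- U5 -> U2 <- U9 -> U4 -> U10
That exhausts the simple backdoor paths. Count: 7.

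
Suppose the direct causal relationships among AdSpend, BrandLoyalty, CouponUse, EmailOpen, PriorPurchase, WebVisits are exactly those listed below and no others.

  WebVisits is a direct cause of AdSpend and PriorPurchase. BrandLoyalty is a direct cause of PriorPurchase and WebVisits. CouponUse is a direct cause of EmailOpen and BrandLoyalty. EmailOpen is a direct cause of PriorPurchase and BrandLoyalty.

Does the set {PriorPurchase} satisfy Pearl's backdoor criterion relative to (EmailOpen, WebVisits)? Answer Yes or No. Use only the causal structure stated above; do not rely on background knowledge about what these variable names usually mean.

No

Backdoor paths from EmailOpen to WebVisits (paths whose first edge points into EmailOpen):
  P1: EmailOpen <- CouponUse -> BrandLoyalty -> WebVisits
  P2: EmailOpen <- CouponUse -> BrandLoyalty -> PriorPurchase <- WebVisits
Condition 1 (no descendant of EmailOpen in the set): FAILS — PriorPurchase is a descendant of EmailOpen.
Condition 2 (every backdoor path blocked by {PriorPurchase}):
  P1: open — no interior node is in the conditioning set.
  P2: open — collider(s) PriorPurchase are conditioned on (or have a conditioned descendant) and no non-collider on the path is in the set.
{PriorPurchase} does not satisfy the backdoor criterion.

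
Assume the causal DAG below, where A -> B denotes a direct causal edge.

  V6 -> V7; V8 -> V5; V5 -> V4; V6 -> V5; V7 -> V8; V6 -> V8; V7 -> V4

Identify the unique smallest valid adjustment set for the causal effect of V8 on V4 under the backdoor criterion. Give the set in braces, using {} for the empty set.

Variables eligible for adjustment (non-descendants of V8, excluding V8 and V4): {V6, V7}.
Backdoor paths from V8 to V4:
  P1: V8 <- V6 -> V7 -> V4
  P2: V8 <- V6 -> V5 -> V4
  P3: V8 <- V7 <- V6 -> V5 -> V4
  P4: V8 <- V7 -> V4
The empty set is not sufficient: P1 (V8 <- V6 -> V7 -> V4) has no collider blocking it and no conditioned non-collider, so it is open.
Try {V6, V7}:
  P1: blocked at fork node V6 ∈ conditioning set.
  P2: blocked at fork node V6 ∈ conditioning set.
  P3: blocked at chain node V7 ∈ conditioning set.
  P4: blocked at fork node V7 ∈ conditioning set.
{V6, V7} contains no descendant of V8 and blocks every backdoor path.
Every element of {V6, V7} is needed (dropping V6 leaves P2 open; dropping V7 leaves P4 open), so no proper subset is valid.
Among all size-2 subsets of the eligible variables, only {V6, V7} blocks every backdoor path, so it is the unique smallest valid adjustment set.

{V6, V7}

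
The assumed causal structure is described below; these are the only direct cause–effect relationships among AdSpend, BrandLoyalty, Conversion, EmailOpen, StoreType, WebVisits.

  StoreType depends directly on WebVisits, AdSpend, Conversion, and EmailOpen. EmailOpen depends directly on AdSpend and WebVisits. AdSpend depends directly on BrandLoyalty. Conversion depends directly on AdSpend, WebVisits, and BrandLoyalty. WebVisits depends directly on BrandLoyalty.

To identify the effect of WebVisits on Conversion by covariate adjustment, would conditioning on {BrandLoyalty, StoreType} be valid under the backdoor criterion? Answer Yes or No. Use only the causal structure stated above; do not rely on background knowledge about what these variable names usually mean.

Backdoor paths from WebVisits to Conversion (paths whose first edge points into WebVisits):
  P1: WebVisits <- BrandLoyalty -> AdSpend -> EmailOpen -> StoreType <- Conversion
  P2: WebVisits <- BrandLoyalty -> AdSpend -> Conversion
  P3: WebVisits <- BrandLoyalty -> AdSpend -> StoreType <- Conversion
  P4: WebVisits <- BrandLoyalty -> Conversion
Condition 1 (no descendant of WebVisits in the set): FAILS — StoreType is a descendant of WebVisits.
Condition 2 (every backdoor path blocked by {BrandLoyalty, StoreType}):
  P1: blocked at fork node BrandLoyalty ∈ conditioning set.
  P2: blocked at fork node BrandLoyalty ∈ conditioning set.
  P3: blocked at fork node BrandLoyalty ∈ conditioning set.
  P4: blocked at fork node BrandLoyalty ∈ conditioning set.
{BrandLoyalty, StoreType} does not satisfy the backdoor criterion.

No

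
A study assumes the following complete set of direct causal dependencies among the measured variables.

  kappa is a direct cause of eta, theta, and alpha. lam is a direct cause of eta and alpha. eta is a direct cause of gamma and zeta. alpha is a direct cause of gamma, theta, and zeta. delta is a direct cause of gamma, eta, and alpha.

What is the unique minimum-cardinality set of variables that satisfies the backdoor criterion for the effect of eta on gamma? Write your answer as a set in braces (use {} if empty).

Variables eligible for adjustment (non-descendants of eta, excluding eta and gamma): {alpha, delta, kappa, lam, theta}.
Backdoor paths from eta to gamma:
  P1: eta <- delta -> alpha -> gamma
  P2: eta <- delta -> gamma
  P3: eta <- lam -> alpha <- delta -> gamma
  P4: eta <- lam -> alpha -> gamma
  P5: eta <- kappa -> alpha <- delta -> gamma
  P6: eta <- kappa -> alpha -> gamma
  P7: eta <- kappa -> theta <- alpha <- delta -> gamma
  P8: eta <- kappa -> theta <- alpha -> gamma
The empty set is not sufficient: P1 (eta <- delta -> alpha -> gamma) has no collider blocking it and no conditioned non-collider, so it is open.
Try {alpha, delta}:
  P1: blocked at fork node delta ∈ conditioning set.
  P2: blocked at fork node delta ∈ conditioning set.
  P3: blocked at fork node delta ∈ conditioning set.
  P4: blocked at chain node alpha ∈ conditioning set.
  P5: blocked at fork node delta ∈ conditioning set.
  P6: blocked at chain node alpha ∈ conditioning set.
  P7: blocked at collider theta (neither it nor any descendant is in the conditioning set).
  P8: blocked at collider theta (neither it nor any descendant is in the conditioning set).
{alpha, delta} contains no descendant of eta and blocks every backdoor path.
Every element of {alpha, delta} is needed (dropping alpha leaves P4 open; dropping delta leaves P2 open), so no proper subset is valid.
Among all size-2 subsets of the eligible variables, only {alpha, delta} blocks every backdoor path, so it is the unique smallest valid adjustment set.

{alpha, delta}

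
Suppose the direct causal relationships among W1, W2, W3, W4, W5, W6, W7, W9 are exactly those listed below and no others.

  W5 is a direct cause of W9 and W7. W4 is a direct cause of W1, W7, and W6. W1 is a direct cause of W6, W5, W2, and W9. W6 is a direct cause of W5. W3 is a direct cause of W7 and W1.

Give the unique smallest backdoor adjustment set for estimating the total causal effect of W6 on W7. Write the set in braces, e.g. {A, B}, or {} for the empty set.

{W1, W4}

Variables eligible for adjustment (non-descendants of W6, excluding W6 and W7): {W1, W2, W3, W4}.
Backdoor paths from W6 to W7:
  P1: W6 <- W4 -> W1 <- W3 -> W7
  P2: W6 <- W4 -> W1 -> W5 -> W7
  P3: W6 <- W4 -> W1 -> W9 <- W5 -> W7
  P4: W6 <- W4 -> W7
  P5: W6 <- W1 <- W3 -> W7
  P6: W6 <- W1 <- W4 -> W7
  P7: W6 <- W1 -> W5 -> W7
  P8: W6 <- W1 -> W9 <- W5 -> W7
The empty set is not sufficient: P2 (W6 <- W4 -> W1 -> W5 -> W7) has no collider blocking it and no conditioned non-collider, so it is open.
Try {W1, W4}:
  P1: blocked at fork node W4 ∈ conditioning set.
  P2: blocked at fork node W4 ∈ conditioning set.
  P3: blocked at fork node W4 ∈ conditioning set.
  P4: blocked at fork node W4 ∈ conditioning set.
  P5: blocked at chain node W1 ∈ conditioning set.
  P6: blocked at chain node W1 ∈ conditioning set.
  P7: blocked at fork node W1 ∈ conditioning set.
  P8: blocked at fork node W1 ∈ conditioning set.
{W1, W4} contains no descendant of W6 and blocks every backdoor path.
Every element of {W1, W4} is needed (dropping W1 leaves P5 open; dropping W4 leaves P1 open), so no proper subset is valid.
Among all size-2 subsets of the eligible variables, only {W1, W4} blocks every backdoor path, so it is the unique smallest valid adjustment set.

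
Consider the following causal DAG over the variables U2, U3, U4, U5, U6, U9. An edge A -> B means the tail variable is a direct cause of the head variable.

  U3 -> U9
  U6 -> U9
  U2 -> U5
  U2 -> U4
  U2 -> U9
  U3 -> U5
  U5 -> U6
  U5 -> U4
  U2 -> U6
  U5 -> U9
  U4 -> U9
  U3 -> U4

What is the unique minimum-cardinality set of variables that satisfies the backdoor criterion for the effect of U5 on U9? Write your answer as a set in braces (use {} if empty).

{U2, U3}

Variables eligible for adjustment (non-descendants of U5, excluding U5 and U9): {U2, U3}.
Backdoor paths from U5 to U9:
  P1: U5 <- U3 -> U4 <- U2 -> U6 -> U9
  P2: U5 <- U3 -> U4 <- U2 -> U9
  P3: U5 <- U3 -> U4 -> U9
  P4: U5 <- U3 -> U9
  P5: U5 <- U2 -> U6 -> U9
  P6: U5 <- U2 -> U4 <- U3 -> U9
  P7: U5 <- U2 -> U4 -> U9
  P8: U5 <- U2 -> U9
The empty set is not sufficient: P3 (U5 <- U3 -> U4 -> U9) has no collider blocking it and no conditioned non-collider, so it is open.
Try {U2, U3}:
  P1: blocked at fork node U3 ∈ conditioning set.
  P2: blocked at fork node U3 ∈ conditioning set.
  P3: blocked at fork node U3 ∈ conditioning set.
  P4: blocked at fork node U3 ∈ conditioning set.
  P5: blocked at fork node U2 ∈ conditioning set.
  P6: blocked at fork node U2 ∈ conditioning set.
  P7: blocked at fork node U2 ∈ conditioning set.
  P8: blocked at fork node U2 ∈ conditioning set.
{U2, U3} contains no descendant of U5 and blocks every backdoor path.
Every element of {U2, U3} is needed (dropping U2 leaves P5 open; dropping U3 leaves P3 open), so no proper subset is valid.
Among all size-2 subsets of the eligible variables, only {U2, U3} blocks every backdoor path, so it is the unique smallest valid adjustment set.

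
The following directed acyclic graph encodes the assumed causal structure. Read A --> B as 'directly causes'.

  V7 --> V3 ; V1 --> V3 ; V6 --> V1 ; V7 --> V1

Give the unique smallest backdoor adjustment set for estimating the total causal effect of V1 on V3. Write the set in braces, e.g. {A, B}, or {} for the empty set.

{V7}

Variables eligible for adjustment (non-descendants of V1, excluding V1 and V3): {V6, V7}.
Backdoor paths from V1 to V3:
  P1: V1 <- V7 -> V3
The empty set is not sufficient: P1 (V1 <- V7 -> V3) has no collider blocking it and no conditioned non-collider, so it is open.
Try {V7}:
  P1: blocked at fork node V7 ∈ conditioning set.
{V7} contains no descendant of V1 and blocks every backdoor path.
No other singleton works — e.g. {V6} leaves P1 open — so {V7} is the unique smallest valid adjustment set.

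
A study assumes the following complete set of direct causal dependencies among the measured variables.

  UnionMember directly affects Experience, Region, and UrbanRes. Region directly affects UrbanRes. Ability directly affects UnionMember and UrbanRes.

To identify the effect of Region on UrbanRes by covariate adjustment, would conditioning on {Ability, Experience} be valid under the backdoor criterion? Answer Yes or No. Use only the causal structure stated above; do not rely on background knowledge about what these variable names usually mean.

No

Backdoor paths from Region to UrbanRes (paths whose first edge points into Region):
  P1: Region <- UnionMember <- Ability -> UrbanRes
  P2: Region <- UnionMember -> UrbanRes
Condition 1 (no descendant of Region in the set): holds — descendants of Region are {UrbanRes}; none are in {Ability, Experience}.
Condition 2 (every backdoor path blocked by {Ability, Experience}):
  P1: blocked at fork node Ability ∈ conditioning set.
  P2: open — no interior node is in the conditioning set.
{Ability, Experience} does not satisfy the backdoor criterion.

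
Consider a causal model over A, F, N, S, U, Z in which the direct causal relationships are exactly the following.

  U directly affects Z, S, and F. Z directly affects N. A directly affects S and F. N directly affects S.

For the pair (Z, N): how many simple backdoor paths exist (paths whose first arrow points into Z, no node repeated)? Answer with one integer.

2

A backdoor path from Z to N is any simple undirected path whose first edge points into Z (i.e. leaves Z via a parent).
Parents of Z: {U}.
Enumerating:
  P1: Z <- U -> F <- A -> S <- N
  P2: Z <- U -> S <- N
That exhausts the simple backdoor paths. Count: 2.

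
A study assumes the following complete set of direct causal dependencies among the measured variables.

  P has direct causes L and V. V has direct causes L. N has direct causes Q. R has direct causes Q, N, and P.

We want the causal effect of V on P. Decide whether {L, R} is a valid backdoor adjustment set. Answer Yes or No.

Backdoor paths from V to P (paths whose first edge points into V):
  P1: V <- L -> P
Condition 1 (no descendant of V in the set): FAILS — R is a descendant of V.
Condition 2 (every backdoor path blocked by {L, R}):
  P1: blocked at fork node L ∈ conditioning set.
{L, R} does not satisfy the backdoor criterion.

No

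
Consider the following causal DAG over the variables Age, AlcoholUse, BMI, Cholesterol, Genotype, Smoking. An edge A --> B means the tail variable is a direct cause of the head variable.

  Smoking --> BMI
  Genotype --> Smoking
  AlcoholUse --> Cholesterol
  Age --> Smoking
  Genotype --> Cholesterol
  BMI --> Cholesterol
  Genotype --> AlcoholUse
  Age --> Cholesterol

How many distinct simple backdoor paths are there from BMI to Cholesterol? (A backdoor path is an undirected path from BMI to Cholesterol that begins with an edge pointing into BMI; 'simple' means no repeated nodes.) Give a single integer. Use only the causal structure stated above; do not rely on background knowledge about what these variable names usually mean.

A backdoor path from BMI to Cholesterol is any simple undirected path whose first edge points into BMI (i.e. leaves BMI via a parent).
Parents of BMI: {Smoking}.
Enumerating:
  P1: BMI <- Smoking <- Age -> Cholesterol
  P2: BMI <- Smoking <- Genotype -> AlcoholUse -> Cholesterol
  P3: BMI <- Smoking <- Genotype -> Cholesterol
That exhausts the simple backdoor paths. Count: 3.

3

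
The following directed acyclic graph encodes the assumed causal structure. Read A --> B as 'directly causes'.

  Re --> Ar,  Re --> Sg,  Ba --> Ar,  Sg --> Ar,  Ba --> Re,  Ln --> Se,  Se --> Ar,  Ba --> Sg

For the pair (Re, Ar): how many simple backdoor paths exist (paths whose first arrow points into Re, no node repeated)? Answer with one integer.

2

A backdoor path from Re to Ar is any simple undirected path whose first edge points into Re (i.e. leaves Re via a parent).
Parents of Re: {Ba}.
Enumerating:
  P1: Re <- Ba -> Sg -> Ar
  P2: Re <- Ba -> Ar
That exhausts the simple backdoor paths. Count: 2.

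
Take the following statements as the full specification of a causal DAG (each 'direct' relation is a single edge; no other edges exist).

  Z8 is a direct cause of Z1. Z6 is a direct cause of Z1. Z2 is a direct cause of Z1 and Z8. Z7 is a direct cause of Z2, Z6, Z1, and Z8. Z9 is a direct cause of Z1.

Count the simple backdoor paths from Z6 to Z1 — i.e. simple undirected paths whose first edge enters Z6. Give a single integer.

A backdoor path from Z6 to Z1 is any simple undirected path whose first edge points into Z6 (i.e. leaves Z6 via a parent).
Parents of Z6: {Z7}.
Enumerating:
  P1: Z6 <- Z7 -> Z2 -> Z8 -> Z1
  P2: Z6 <- Z7 -> Z2 -> Z1
  P3: Z6 <- Z7 -> Z8 <- Z2 -> Z1
  P4: Z6 <- Z7 -> Z8 -> Z1
  P5: Z6 <- Z7 -> Z1
That exhausts the simple backdoor paths. Count: 5.

5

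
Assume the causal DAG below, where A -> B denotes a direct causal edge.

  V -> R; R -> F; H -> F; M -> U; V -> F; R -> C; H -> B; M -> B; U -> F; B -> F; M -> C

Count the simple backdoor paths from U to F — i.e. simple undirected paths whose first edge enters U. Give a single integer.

A backdoor path from U to F is any simple undirected path whose first edge points into U (i.e. leaves U via a parent).
Parents of U: {M}.
Enumerating:
  P1: U <- M -> C <- R <- V -> F
  P2: U <- M -> C <- R -> F
  P3: U <- M -> B <- H -> F
  P4: U <- M -> B -> F
That exhausts the simple backdoor paths. Count: 4.

4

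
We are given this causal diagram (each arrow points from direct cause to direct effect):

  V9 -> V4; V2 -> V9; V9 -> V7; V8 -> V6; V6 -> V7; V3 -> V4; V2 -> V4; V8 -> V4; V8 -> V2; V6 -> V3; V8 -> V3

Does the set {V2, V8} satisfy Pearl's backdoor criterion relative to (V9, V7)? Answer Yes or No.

Backdoor paths from V9 to V7 (paths whose first edge points into V9):
  P1: V9 <- V2 <- V8 -> V6 -> V7
  P2: V9 <- V2 <- V8 -> V3 <- V6 -> V7
  P3: V9 <- V2 <- V8 -> V4 <- V3 <- V6 -> V7
  P4: V9 <- V2 -> V4 <- V8 -> V6 -> V7
  P5: V9 <- V2 -> V4 <- V8 -> V3 <- V6 -> V7
  P6: V9 <- V2 -> V4 <- V3 <- V8 -> V6 -> V7
  P7: V9 <- V2 -> V4 <- V3 <- V6 -> V7
Condition 1 (no descendant of V9 in the set): holds — descendants of V9 are {V4, V7}; none are in {V2, V8}.
Condition 2 (every backdoor path blocked by {V2, V8}):
  P1: blocked at chain node V2 ∈ conditioning set.
  P2: blocked at chain node V2 ∈ conditioning set.
  P3: blocked at chain node V2 ∈ conditioning set.
  P4: blocked at fork node V2 ∈ conditioning set.
  P5: blocked at fork node V2 ∈ conditioning set.
  P6: blocked at fork node V2 ∈ conditioning set.
  P7: blocked at fork node V2 ∈ conditioning set.
{V2, V8} satisfies the backdoor criterion.

Yes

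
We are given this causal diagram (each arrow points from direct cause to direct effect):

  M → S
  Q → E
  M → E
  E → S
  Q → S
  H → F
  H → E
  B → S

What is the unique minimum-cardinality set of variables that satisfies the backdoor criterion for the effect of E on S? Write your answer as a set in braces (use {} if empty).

Variables eligible for adjustment (non-descendants of E, excluding E and S): {B, F, H, M, Q}.
Backdoor paths from E to S:
  P1: E <- M -> S
  P2: E <- Q -> S
The empty set is not sufficient: P1 (E <- M -> S) has no collider blocking it and no conditioned non-collider, so it is open.
Try {M, Q}:
  P1: blocked at fork node M ∈ conditioning set.
  P2: blocked at fork node Q ∈ conditioning set.
{M, Q} contains no descendant of E and blocks every backdoor path.
Every element of {M, Q} is needed (dropping M leaves P1 open; dropping Q leaves P2 open), so no proper subset is valid.
Among all size-2 subsets of the eligible variables, only {M, Q} blocks every backdoor path, so it is the unique smallest valid adjustment set.

{M, Q}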